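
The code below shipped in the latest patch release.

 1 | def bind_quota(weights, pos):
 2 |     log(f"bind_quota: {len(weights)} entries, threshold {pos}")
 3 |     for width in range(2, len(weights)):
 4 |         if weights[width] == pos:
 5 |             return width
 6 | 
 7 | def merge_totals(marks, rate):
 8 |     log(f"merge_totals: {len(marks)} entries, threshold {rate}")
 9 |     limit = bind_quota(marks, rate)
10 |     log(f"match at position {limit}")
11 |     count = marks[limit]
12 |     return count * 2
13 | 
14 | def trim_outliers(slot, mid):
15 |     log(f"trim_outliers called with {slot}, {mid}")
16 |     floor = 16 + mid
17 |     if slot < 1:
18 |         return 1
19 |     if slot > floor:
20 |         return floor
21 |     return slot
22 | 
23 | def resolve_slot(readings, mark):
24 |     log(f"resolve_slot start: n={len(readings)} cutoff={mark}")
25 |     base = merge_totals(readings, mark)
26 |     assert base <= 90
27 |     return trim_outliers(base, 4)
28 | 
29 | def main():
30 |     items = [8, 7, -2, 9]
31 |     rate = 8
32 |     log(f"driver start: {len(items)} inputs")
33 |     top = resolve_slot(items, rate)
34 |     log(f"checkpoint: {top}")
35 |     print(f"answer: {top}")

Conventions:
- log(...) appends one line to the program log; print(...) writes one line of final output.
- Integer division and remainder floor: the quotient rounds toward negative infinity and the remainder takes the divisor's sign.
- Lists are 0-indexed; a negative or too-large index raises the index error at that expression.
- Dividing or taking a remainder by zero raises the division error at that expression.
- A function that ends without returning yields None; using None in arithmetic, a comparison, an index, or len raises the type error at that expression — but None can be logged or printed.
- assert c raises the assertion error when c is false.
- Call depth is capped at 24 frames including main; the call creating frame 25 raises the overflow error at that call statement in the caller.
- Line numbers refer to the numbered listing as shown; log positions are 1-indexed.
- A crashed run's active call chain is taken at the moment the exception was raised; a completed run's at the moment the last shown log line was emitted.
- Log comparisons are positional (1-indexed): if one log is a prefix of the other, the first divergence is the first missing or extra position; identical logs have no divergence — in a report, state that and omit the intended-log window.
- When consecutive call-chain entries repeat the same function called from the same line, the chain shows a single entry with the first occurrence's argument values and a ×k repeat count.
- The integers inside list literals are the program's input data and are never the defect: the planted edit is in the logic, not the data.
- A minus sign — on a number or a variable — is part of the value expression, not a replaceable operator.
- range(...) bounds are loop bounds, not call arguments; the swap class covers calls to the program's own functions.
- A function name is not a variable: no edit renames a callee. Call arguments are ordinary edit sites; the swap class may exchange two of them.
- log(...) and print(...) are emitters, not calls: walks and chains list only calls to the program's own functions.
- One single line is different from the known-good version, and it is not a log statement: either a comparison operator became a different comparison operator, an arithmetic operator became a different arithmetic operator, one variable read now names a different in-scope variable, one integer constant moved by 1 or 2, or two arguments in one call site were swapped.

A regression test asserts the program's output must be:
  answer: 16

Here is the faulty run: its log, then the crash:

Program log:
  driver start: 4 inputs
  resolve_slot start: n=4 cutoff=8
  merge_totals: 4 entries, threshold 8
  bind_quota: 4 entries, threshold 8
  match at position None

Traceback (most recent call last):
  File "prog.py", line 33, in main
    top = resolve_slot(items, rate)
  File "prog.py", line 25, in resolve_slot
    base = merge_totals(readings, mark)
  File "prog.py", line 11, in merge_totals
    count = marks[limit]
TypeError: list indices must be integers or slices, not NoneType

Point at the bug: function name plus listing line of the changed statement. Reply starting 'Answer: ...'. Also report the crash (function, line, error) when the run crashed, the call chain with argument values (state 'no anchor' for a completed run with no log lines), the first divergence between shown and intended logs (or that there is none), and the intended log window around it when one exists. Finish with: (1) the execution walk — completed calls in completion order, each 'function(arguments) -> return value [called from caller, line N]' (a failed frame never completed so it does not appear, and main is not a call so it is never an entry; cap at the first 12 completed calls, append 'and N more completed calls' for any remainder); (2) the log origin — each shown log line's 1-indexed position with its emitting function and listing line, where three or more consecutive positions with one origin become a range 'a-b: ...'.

Answer: the defect is in bind_quota at line 3.
Key observation: Log line 5 is where behavior first shows: 'match at position None' appears instead of 'match at position 0'.
Crash: merge_totals, line 11, TypeError.
Call chain: main -> resolve_slot([8, 7, -2, 9], 8) (called at line 33) -> merge_totals([8, 7, -2, 9], 8) (called at line 25).
First divergence: at position 5 the run shows 'match at position None' where the working version logs 'match at position 0'.
Intended log window:
  3: merge_totals: 4 entries, threshold 8
  4: bind_quota: 4 entries, threshold 8
  5: match at position 0
  6: trim_outliers called with 16, 4
Execution walk:
  bind_quota([8, 7, -2, 9], 8) -> None  [called from merge_totals, line 9]
Log origins:
  1: emitted by main (line 32)
  2: emitted by resolve_slot (line 24)
  3: emitted by merge_totals (line 8)
  4: emitted by bind_quota (line 2)
  5: emitted by merge_totals (line 10)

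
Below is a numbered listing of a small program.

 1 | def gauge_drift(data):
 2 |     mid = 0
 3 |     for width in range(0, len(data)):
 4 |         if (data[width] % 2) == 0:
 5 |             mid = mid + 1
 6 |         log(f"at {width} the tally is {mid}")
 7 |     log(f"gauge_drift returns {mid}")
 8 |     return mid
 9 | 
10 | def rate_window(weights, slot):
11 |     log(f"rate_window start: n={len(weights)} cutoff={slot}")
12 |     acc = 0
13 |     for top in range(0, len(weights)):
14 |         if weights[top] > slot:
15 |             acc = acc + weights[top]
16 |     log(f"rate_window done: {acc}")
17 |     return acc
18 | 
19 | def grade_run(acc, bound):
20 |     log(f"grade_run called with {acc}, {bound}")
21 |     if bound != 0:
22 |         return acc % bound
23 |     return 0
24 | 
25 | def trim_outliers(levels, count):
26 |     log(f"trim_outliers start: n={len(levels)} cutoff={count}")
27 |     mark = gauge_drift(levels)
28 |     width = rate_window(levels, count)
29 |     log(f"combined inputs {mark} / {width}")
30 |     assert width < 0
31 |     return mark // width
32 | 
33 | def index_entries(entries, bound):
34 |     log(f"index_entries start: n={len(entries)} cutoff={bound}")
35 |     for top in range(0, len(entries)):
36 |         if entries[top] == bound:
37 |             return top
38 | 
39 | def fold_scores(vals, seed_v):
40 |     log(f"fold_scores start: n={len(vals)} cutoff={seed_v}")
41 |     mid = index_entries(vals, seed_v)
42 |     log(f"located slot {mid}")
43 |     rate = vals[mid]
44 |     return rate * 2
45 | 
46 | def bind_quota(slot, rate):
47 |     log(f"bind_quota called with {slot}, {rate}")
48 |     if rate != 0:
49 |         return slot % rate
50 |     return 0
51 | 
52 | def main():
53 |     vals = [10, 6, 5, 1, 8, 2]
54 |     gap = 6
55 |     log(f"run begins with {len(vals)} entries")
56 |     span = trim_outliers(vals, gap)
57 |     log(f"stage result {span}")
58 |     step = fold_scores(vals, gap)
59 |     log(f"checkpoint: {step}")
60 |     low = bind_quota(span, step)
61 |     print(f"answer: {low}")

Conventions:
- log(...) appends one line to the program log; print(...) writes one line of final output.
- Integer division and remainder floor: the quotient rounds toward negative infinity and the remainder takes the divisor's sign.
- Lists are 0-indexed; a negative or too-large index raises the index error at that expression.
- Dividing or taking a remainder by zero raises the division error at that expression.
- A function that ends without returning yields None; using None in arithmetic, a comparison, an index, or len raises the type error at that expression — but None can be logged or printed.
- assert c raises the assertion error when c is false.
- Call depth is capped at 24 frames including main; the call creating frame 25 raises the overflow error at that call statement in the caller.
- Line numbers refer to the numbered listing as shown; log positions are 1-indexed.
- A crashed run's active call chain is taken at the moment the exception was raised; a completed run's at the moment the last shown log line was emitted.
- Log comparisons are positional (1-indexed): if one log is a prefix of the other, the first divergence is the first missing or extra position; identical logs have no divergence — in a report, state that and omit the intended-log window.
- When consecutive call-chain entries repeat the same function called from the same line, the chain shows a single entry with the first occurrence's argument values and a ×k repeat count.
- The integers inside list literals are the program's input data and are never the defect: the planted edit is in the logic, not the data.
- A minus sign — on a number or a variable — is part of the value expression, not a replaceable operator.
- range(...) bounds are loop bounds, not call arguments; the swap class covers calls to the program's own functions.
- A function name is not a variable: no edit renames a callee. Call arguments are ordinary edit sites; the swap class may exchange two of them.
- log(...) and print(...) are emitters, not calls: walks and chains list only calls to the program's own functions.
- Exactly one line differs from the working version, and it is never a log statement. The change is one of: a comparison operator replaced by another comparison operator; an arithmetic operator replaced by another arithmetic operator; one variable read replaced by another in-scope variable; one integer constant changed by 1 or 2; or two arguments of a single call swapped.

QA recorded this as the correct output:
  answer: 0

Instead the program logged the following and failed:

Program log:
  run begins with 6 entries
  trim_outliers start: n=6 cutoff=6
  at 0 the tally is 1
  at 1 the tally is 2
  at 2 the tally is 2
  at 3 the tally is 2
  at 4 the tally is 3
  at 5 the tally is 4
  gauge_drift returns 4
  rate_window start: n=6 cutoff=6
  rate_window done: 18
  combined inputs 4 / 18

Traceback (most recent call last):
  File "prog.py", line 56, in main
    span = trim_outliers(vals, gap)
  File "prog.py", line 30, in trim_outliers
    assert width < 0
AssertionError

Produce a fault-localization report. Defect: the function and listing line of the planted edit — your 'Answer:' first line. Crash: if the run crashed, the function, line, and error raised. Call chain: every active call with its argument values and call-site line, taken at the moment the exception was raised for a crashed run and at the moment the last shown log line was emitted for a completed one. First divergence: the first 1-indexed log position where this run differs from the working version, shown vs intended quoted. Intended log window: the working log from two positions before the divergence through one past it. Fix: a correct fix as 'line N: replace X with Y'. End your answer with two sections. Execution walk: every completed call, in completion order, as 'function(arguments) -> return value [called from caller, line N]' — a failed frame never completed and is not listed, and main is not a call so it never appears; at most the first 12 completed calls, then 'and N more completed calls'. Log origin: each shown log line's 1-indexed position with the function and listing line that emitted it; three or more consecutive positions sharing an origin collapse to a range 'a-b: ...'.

Answer: the defect is in trim_outliers at line 30.
Key observation: The shown log is a 12-line prefix of the intended one, whose next entry is 'stage result 0'.
Crash: trim_outliers, line 30, AssertionError.
Call chain: main -> trim_outliers([10, 6, 5, 1, 8, 2], 6) (called at line 56).
First divergence: position 13 — the faulty run's log ends after 12 lines; the working version continues with 'stage result 0'.
Intended log window:
  11: rate_window done: 18
  12: combined inputs 4 / 18
  13: stage result 0
  14: fold_scores start: n=6 cutoff=6
Execution walk:
  gauge_drift([10, 6, 5, 1, 8, 2]) -> 4  [called from trim_outliers, line 27]
  rate_window([10, 6, 5, 1, 8, 2], 6) -> 18  [called from trim_outliers, line 28]
Log line origins:
  1: from main, line 55
  2: from trim_outliers, line 26
  3-8: from gauge_drift, line 6
  9: from gauge_drift, line 7
  10: from rate_window, line 11
  11: from rate_window, line 16
  12: from trim_outliers, line 29
A correct fix: line 30: replace `<` with `>`.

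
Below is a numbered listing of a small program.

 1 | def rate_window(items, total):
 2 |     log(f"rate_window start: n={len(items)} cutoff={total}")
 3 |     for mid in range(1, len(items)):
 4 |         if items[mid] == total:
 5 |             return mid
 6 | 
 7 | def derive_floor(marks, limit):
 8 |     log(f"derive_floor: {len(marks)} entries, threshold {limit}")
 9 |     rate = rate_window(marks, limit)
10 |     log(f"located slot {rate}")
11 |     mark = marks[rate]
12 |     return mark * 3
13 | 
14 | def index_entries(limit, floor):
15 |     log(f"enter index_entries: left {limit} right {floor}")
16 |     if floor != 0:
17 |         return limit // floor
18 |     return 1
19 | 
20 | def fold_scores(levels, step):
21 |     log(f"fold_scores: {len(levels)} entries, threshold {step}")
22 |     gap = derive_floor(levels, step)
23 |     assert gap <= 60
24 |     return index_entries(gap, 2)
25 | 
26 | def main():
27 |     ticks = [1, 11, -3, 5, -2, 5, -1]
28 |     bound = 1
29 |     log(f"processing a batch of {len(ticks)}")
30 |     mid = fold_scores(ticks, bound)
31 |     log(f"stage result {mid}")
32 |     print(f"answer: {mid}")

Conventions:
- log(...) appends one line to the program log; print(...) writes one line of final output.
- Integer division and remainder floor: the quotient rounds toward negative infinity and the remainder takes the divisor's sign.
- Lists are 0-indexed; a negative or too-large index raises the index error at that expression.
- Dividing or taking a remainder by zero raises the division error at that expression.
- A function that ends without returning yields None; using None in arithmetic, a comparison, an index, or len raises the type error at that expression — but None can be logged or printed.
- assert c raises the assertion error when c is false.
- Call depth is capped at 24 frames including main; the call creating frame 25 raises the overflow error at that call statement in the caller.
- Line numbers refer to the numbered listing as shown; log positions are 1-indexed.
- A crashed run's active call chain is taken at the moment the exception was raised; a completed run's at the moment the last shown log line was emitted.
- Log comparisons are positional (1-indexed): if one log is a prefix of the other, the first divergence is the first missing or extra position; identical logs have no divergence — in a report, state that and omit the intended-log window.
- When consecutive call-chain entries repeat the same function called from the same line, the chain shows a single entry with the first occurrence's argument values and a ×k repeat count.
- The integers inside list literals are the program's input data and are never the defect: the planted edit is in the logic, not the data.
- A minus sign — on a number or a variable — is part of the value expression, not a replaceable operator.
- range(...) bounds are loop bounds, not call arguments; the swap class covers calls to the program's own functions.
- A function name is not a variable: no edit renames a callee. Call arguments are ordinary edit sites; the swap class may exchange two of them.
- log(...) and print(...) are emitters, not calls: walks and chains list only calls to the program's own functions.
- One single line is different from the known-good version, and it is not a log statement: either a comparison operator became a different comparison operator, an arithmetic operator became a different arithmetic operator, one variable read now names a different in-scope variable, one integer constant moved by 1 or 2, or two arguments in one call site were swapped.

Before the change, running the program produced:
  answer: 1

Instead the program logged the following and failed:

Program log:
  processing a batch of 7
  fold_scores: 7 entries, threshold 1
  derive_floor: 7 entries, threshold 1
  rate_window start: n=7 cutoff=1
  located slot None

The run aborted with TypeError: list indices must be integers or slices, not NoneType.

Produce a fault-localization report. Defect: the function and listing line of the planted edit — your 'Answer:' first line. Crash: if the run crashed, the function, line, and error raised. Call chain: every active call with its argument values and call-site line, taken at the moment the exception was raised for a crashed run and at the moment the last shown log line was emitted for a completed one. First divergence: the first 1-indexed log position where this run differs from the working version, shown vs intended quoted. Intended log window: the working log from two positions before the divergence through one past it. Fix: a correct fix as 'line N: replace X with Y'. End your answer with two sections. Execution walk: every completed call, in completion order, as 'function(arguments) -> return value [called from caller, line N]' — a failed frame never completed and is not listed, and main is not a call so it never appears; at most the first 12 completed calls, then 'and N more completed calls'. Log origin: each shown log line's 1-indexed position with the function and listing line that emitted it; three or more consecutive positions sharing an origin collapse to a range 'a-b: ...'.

Answer: the defect is in rate_window at line 3.
Core observation: The log first diverges at position 5: the faulty run prints 'located slot None' where the working version prints 'located slot 0'.
Crash: derive_floor, line 11, TypeError.
Call chain: main -> fold_scores([1, 11, -3, 5, -2, 5, -1], 1) (called at line 30) -> derive_floor([1, 11, -3, 5, -2, 5, -1], 1) (called at line 22).
First divergence: position 5 — shown 'located slot None', intended 'located slot 0'.
Intended log window:
  3: derive_floor: 7 entries, threshold 1
  4: rate_window start: n=7 cutoff=1
  5: located slot 0
  6: enter index_entries: left 3 right 2
Execution walk:
  rate_window([1, 11, -3, 5, -2, 5, -1], 1) -> None  [called from derive_floor, line 9]
Log line origins:
  1 — main, line 29
  2 — fold_scores, line 21
  3 — derive_floor, line 8
  4 — rate_window, line 2
  5 — derive_floor, line 10
A correct fix: line 3: replace `1` with `0`.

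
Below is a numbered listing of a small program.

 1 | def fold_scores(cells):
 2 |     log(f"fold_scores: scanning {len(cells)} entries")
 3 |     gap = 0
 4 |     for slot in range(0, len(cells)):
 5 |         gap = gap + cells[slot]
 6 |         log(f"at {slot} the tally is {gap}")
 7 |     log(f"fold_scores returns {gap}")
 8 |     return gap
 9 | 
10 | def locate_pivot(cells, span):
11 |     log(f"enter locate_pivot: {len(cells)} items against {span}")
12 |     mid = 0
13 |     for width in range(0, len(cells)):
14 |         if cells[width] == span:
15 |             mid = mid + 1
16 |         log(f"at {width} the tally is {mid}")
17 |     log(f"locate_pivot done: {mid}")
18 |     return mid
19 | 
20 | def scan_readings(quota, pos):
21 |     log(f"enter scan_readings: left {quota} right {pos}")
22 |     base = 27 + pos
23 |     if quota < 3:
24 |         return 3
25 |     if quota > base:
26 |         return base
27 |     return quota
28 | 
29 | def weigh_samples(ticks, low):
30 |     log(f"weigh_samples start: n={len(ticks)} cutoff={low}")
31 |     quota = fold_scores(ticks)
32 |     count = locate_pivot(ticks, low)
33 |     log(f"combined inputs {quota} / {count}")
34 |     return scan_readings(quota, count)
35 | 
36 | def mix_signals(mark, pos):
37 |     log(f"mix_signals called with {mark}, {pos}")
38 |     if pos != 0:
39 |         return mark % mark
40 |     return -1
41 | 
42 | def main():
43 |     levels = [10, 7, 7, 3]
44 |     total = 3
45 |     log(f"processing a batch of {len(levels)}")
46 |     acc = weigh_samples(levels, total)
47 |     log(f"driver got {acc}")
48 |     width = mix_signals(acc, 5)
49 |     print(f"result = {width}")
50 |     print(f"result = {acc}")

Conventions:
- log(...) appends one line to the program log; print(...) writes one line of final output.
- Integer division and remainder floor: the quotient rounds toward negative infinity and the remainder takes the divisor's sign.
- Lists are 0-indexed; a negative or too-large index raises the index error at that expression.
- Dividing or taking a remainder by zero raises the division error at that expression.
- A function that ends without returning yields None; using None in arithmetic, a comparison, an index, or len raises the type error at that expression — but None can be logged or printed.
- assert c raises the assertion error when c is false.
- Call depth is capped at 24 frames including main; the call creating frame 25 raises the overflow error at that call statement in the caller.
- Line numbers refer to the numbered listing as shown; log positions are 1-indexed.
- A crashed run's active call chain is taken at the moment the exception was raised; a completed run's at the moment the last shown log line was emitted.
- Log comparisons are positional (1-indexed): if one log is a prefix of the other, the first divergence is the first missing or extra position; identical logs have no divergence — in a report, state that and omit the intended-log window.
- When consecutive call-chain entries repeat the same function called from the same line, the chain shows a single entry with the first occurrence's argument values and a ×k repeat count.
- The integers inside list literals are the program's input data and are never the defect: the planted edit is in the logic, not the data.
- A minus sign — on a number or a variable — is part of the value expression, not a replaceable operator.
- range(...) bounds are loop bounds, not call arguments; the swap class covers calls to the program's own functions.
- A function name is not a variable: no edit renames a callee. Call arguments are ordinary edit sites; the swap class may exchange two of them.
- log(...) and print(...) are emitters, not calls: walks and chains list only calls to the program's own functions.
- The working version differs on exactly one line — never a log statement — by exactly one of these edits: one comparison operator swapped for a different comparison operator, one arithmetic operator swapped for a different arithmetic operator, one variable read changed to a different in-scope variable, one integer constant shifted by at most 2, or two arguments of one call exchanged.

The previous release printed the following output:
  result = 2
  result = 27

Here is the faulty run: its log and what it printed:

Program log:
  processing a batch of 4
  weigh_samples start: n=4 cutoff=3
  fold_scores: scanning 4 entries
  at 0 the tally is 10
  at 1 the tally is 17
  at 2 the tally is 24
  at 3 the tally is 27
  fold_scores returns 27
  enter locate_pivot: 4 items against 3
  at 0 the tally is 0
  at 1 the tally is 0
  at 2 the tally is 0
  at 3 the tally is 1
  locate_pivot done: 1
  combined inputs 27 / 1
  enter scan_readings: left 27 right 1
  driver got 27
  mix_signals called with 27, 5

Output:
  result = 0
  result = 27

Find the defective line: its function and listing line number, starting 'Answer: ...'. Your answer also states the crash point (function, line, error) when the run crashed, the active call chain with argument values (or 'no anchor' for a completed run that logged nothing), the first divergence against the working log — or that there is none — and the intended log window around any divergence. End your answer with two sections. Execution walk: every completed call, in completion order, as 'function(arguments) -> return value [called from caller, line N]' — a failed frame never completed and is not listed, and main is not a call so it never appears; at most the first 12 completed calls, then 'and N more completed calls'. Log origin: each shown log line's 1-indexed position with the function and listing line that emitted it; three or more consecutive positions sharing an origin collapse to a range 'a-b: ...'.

Answer: the defect is in mix_signals at line 39.
Core observation: The two runs log identically and part ways only at the printed values.
Call chain: main -> mix_signals(27, 5) (called at line 48).
First divergence: there is none — every log position agrees.
Execution walk:
  fold_scores([10, 7, 7, 3]) -> 27  [called from weigh_samples, line 31]
  locate_pivot([10, 7, 7, 3], 3) -> 1  [called from weigh_samples, line 32]
  scan_readings(27, 1) -> 27  [called from weigh_samples, line 34]
  weigh_samples([10, 7, 7, 3], 3) -> 27  [called from main, line 46]
  mix_signals(27, 5) -> 0  [called from main, line 48]
Log line origins:
  1: from main, line 45
  2: from weigh_samples, line 30
  3: from fold_scores, line 2
  4-7: from fold_scores, line 6
  8: from fold_scores, line 7
  9: from locate_pivot, line 11
  10-13: from locate_pivot, line 16
  14: from locate_pivot, line 17
  15: from weigh_samples, line 33
  16: from scan_readings, line 21
  17: from main, line 47
  18: from mix_signals, line 37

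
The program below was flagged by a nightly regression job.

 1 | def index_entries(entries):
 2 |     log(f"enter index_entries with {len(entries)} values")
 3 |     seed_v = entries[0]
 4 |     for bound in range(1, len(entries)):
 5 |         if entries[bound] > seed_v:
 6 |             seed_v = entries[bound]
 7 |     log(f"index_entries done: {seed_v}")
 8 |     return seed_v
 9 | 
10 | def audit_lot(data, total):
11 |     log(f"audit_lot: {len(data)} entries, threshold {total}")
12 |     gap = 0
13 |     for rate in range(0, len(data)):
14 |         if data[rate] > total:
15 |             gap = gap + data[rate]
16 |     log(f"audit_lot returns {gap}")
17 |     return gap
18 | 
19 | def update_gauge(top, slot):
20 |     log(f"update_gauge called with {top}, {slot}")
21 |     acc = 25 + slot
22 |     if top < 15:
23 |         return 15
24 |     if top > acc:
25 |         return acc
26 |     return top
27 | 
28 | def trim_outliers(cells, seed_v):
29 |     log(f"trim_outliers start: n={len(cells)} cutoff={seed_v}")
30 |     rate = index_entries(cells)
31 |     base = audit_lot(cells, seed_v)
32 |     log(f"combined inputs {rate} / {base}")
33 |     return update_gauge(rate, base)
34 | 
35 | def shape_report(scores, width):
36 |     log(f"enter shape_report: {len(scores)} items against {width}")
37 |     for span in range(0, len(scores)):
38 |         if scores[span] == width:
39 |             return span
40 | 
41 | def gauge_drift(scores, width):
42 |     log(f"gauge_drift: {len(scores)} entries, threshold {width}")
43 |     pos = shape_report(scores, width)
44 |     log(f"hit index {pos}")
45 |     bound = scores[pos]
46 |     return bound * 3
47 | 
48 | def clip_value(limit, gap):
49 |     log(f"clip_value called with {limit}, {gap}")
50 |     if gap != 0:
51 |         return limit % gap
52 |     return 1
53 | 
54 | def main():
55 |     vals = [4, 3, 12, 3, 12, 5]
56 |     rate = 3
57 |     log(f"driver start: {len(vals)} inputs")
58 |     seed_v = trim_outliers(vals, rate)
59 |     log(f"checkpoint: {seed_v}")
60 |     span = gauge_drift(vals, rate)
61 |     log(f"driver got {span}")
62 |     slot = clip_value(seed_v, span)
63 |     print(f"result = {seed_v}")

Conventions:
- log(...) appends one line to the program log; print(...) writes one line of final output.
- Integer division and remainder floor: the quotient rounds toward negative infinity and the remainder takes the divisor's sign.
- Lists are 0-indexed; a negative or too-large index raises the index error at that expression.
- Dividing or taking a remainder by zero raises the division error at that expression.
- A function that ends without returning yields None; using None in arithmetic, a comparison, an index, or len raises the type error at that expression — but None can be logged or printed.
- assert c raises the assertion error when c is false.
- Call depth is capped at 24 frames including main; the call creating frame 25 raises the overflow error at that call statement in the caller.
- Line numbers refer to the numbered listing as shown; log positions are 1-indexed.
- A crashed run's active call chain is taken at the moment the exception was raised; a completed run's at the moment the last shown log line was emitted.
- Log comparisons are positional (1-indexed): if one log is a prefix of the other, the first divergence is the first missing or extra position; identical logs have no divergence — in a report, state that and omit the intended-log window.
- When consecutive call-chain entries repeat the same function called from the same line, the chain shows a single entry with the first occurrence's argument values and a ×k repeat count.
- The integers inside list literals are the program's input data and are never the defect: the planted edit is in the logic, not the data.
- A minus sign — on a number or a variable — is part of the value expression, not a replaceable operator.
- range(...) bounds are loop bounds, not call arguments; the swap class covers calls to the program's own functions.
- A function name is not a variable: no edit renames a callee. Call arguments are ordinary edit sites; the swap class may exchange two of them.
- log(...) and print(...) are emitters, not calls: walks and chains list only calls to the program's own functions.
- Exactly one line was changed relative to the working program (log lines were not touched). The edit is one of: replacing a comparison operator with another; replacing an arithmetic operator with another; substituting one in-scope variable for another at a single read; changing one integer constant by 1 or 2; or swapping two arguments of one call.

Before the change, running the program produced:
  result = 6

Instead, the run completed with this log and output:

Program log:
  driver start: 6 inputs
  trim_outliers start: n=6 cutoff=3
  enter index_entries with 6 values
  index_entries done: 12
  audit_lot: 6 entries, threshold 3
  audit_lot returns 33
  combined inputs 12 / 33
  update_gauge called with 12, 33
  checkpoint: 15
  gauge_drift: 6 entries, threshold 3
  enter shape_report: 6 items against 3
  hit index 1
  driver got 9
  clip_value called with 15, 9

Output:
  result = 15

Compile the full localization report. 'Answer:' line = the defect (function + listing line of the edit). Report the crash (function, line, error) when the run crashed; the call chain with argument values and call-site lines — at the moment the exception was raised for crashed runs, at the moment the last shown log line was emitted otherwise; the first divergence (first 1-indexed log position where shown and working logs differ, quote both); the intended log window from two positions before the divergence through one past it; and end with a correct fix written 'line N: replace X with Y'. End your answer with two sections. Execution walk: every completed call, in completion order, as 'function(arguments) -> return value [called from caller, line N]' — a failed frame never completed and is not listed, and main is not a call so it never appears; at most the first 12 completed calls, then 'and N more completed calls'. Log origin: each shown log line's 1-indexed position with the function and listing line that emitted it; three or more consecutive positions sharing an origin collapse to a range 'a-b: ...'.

Answer: the defect is in main at line 63.
Core observation: Log streams are identical — the defect surfaces only in the printed output.
Call chain: main -> clip_value(15, 9) (called at line 62).
First divergence: none; the two logs match at every position.
Execution walk:
  index_entries([4, 3, 12, 3, 12, 5]) -> 12  [called from trim_outliers, line 30]
  audit_lot([4, 3, 12, 3, 12, 5], 3) -> 33  [called from trim_outliers, line 31]
  update_gauge(12, 33) -> 15  [called from trim_outliers, line 33]
  trim_outliers([4, 3, 12, 3, 12, 5], 3) -> 15  [called from main, line 58]
  shape_report([4, 3, 12, 3, 12, 5], 3) -> 1  [called from gauge_drift, line 43]
  gauge_drift([4, 3, 12, 3, 12, 5], 3) -> 9  [called from main, line 60]
  clip_value(15, 9) -> 6  [called from main, line 62]
Log origin:
  1 — main, line 57
  2 — trim_outliers, line 29
  3 — index_entries, line 2
  4 — index_entries, line 7
  5 — audit_lot, line 11
  6 — audit_lot, line 16
  7 — trim_outliers, line 32
  8 — update_gauge, line 20
  9 — main, line 59
  10 — gauge_drift, line 42
  11 — shape_report, line 36
  12 — gauge_drift, line 44
  13 — main, line 61
  14 — clip_value, line 49
A correct fix: line 63: replace `seed_v` with `slot`.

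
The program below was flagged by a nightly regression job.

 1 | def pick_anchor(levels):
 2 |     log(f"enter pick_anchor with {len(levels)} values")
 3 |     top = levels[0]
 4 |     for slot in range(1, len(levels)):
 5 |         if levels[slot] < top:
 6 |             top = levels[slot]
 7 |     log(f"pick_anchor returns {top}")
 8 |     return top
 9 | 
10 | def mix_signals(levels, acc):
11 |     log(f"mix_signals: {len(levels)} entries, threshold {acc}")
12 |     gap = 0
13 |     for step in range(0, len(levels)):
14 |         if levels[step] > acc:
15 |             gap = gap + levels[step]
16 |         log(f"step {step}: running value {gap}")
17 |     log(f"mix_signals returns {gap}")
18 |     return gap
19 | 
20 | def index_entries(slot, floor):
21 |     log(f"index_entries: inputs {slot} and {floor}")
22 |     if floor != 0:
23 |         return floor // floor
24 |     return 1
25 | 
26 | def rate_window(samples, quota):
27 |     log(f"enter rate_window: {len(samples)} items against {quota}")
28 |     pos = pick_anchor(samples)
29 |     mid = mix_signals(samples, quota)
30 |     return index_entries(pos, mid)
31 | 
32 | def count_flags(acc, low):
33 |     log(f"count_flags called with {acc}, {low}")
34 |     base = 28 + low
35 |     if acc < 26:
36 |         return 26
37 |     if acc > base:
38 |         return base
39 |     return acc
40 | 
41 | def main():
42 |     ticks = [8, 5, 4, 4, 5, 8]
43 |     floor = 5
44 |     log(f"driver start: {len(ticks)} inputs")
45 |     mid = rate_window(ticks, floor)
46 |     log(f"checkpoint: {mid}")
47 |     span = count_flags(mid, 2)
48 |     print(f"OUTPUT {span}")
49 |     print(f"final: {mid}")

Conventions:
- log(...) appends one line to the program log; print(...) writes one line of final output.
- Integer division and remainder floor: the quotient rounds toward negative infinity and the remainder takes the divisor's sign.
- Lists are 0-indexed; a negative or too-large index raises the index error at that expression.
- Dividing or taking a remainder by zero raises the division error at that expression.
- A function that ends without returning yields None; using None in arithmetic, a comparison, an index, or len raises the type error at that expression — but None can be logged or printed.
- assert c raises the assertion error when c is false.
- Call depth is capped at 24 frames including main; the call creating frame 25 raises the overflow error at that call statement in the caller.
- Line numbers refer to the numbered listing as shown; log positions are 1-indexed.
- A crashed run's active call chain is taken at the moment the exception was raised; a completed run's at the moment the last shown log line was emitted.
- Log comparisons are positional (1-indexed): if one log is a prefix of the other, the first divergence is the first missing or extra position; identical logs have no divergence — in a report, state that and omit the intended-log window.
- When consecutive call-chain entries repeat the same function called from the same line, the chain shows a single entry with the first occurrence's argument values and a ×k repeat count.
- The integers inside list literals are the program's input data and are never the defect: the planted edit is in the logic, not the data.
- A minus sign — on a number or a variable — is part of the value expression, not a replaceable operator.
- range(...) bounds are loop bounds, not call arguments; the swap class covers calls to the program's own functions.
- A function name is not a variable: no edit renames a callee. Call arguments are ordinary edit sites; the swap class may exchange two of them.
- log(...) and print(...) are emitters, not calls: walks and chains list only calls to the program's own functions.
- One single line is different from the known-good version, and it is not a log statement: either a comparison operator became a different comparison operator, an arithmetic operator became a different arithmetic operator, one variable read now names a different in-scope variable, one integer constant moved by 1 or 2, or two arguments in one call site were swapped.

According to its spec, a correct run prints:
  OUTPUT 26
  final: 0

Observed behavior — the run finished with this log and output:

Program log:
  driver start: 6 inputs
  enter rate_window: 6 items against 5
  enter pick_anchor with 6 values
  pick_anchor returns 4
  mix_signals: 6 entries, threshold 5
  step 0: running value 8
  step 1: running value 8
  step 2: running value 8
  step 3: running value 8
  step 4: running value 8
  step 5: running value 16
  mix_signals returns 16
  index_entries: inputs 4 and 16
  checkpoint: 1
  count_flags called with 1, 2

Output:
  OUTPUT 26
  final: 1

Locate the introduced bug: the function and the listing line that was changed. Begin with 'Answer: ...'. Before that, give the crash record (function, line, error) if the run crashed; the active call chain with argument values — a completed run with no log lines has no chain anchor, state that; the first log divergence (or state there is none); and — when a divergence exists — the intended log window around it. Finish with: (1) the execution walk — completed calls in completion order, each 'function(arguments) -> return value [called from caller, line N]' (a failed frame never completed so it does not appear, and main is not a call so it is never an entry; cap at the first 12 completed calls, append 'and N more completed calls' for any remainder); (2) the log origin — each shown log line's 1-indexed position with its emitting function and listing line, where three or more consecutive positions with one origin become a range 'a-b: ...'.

Answer: the defect is in index_entries at line 23.
Key fact: The earliest visible damage is log position 14 — 'checkpoint: 1' rather than the intended 'checkpoint: 0'.
Call chain: main -> count_flags(1, 2) (called at line 47).
First divergence: at position 14 the run shows 'checkpoint: 1' where the working version logs 'checkpoint: 0'.
Intended log window:
  12: mix_signals returns 16
  13: index_entries: inputs 4 and 16
  14: checkpoint: 0
  15: count_flags called with 0, 2
Execution walk:
  pick_anchor([8, 5, 4, 4, 5, 8]) -> 4  [called from rate_window, line 28]
  mix_signals([8, 5, 4, 4, 5, 8], 5) -> 16  [called from rate_window, line 29]
  index_entries(4, 16) -> 1  [called from rate_window, line 30]
  rate_window([8, 5, 4, 4, 5, 8], 5) -> 1  [called from main, line 45]
  count_flags(1, 2) -> 26  [called from main, line 47]
Log origins:
  1 — main, line 44
  2 — rate_window, line 27
  3 — pick_anchor, line 2
  4 — pick_anchor, line 7
  5 — mix_signals, line 11
  6-11 — mix_signals, line 16
  12 — mix_signals, line 17
  13 — index_entries, line 21
  14 — main, line 46
  15 — count_flags, line 33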